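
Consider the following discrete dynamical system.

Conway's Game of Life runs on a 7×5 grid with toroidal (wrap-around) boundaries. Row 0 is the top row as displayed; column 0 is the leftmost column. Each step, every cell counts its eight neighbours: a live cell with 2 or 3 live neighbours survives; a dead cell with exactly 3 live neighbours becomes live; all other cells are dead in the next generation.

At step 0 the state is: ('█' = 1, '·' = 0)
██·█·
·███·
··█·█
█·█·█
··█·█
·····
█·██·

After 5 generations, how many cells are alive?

15

step 0: ██·█·
·███·
··█·█
█·█·█
··█·█
·····
█·██·
step 1: █····
·····
····█
█·█·█
██··█
·██·█
█·██·
step 2: ·█··█
·····
█··██
·····
·····
·····
█·██·
step 3: █████
···█·
····█
····█
·····
·····
█████
step 4: ·····
·█···
···██
·····
·····
█████
·····
step 5: ·····
·····
·····
·····
█████
█████
█████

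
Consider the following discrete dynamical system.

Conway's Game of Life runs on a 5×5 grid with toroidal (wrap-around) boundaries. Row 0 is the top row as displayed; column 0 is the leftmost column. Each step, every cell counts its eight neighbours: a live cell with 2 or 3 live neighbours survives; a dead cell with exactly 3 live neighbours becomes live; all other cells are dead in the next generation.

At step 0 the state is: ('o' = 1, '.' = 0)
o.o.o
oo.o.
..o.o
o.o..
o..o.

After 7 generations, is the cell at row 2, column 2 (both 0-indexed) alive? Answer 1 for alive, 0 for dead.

t=0: o.o.o
oo.o.
..o.o
o.o..
o..o.
t=1: ..o..
.....
..o.o
o.o..
o.oo.
t=2: .ooo.
...o.
.o.o.
o.o..
..ooo
t=3: .o...
.o.oo
.o.oo
o....
o...o
t=4: .ooo.
.o.oo
.o.o.
.o.o.
oo..o
t=5: .....
.o..o
.o.o.
.o.o.
....o
t=6: o....
o.o..
.o.oo
o..oo
.....
t=7: .o...
o.oo.
.o...
o.oo.
o....

0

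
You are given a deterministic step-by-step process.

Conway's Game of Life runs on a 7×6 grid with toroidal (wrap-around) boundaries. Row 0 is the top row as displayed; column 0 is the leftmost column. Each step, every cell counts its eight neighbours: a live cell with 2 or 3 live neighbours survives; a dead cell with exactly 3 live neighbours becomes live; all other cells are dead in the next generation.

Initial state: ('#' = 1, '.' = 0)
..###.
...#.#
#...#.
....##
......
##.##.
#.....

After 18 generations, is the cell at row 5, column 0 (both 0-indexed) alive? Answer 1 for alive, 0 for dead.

t=0: ..###.
...#.#
#...#.
....##
......
##.##.
#.....
t=1: ..####
..#..#
#..#..
....##
#..#..
##...#
#.....
t=2: ######
###..#
#..#..
#..###
.#....
.#...#
..##..
t=3: ......
......
...#..
######
.##...
##....
......
t=4: ......
......
##.#.#
#...##
....#.
###...
......
t=5: ......
#.....
.#....
.#.#..
...##.
.#....
.#....
t=6: ......
......
###...
...##.
...##.
..#...
......
t=7: ......
.#....
.###..
.#..##
..#.#.
...#..
......
t=8: ......
.#....
.#.##.
##..##
..#.##
...#..
......
t=9: ......
..#...
.#.##.
.#....
.##...
...##.
......
t=10: ......
..##..
.#.#..
##.#..
.###..
..##..
......
t=11: ......
..##..
##.##.
#..##.
#...#.
.#.#..
......
t=12: ......
.####.
##....
#.#...
###.#.
......
......
t=13: ..##..
####..
#....#
..##..
#.##.#
.#....
......
t=14: ...#..
#..###
#...##
..##..
#..##.
###...
..#...
t=15: ..##.#
#..#..
###...
###...
#...##
#.#..#
..##..
t=16: .#....
#..###
...#.#
..##..
..###.
#.#...
#....#
t=17: .#....
#.##.#
#....#
......
....#.
#.#.#.
#....#
t=18: .##.#.
..#.##
##..##
.....#
...#.#
##.##.
#....#

1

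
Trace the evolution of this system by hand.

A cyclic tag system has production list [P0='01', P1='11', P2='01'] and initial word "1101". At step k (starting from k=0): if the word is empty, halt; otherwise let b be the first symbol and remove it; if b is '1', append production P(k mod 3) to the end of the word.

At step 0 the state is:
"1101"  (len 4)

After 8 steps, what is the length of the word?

8

gen 0: "1101"  (len 4)
gen 1: "10101"  (len 5)
gen 2: "010111"  (len 6)
gen 3: "10111"  (len 5)
gen 4: "011101"  (len 6)
gen 5: "11101"  (len 5)
gen 6: "110101"  (len 6)
gen 7: "1010101"  (len 7)
gen 8: "01010111"  (len 8)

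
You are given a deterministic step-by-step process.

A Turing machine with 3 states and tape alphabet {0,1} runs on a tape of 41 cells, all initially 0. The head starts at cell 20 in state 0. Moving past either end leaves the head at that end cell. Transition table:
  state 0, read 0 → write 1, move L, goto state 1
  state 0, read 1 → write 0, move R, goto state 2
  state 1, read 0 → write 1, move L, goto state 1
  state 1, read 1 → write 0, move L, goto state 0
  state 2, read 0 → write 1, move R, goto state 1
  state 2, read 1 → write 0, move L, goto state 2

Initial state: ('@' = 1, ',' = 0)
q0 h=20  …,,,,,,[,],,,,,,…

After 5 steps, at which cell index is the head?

15

0) q0 h=20  …,,,,,,[,],,,,,,…
1) q1 h=19  …,,,,,,[,]@,,,,,…
2) q1 h=18  …,,,,,,[,]@@,,,,…
3) q1 h=17  …,,,,,,[,]@@@,,,…
4) q1 h=16  …,,,,,,[,]@@@@,,…
5) q1 h=15  …,,,,,,[,]@@@@@,…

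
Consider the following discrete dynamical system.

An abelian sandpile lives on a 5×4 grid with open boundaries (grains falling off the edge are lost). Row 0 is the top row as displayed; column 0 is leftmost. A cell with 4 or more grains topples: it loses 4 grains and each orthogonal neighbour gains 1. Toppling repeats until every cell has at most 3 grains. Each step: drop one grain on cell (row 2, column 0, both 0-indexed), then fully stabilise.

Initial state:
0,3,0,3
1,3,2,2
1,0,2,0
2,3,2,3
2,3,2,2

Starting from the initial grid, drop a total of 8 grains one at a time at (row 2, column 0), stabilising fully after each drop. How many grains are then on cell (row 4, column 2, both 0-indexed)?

t=0: 0,3,0,3
1,3,2,2
1,0,2,0
2,3,2,3
2,3,2,2
t=1: 0,3,0,3
1,3,2,2
2,0,2,0
2,3,2,3
2,3,2,2
t=2: 0,3,0,3
1,3,2,2
3,0,2,0
2,3,2,3
2,3,2,2
t=3: 0,3,0,3
2,3,2,2
0,1,2,0
3,3,2,3
2,3,2,2
t=4: 0,3,0,3
2,3,2,2
1,1,2,0
3,3,2,3
2,3,2,2
t=5: 0,3,0,3
2,3,2,2
2,1,2,0
3,3,2,3
2,3,2,2
t=6: 0,3,0,3
2,3,2,2
3,1,2,0
3,3,2,3
2,3,2,2
t=7: 0,3,0,3
3,3,2,2
1,3,2,0
2,1,3,3
0,1,3,2
t=8: 0,3,0,3
3,3,2,2
2,3,2,0
2,1,3,3
0,1,3,2

3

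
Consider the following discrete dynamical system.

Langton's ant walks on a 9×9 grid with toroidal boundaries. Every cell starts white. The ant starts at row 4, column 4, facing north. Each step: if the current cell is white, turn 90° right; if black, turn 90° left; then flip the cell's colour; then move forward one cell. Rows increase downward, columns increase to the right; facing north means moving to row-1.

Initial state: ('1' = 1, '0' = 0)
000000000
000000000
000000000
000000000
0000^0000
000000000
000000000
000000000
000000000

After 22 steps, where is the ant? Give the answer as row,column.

5,1

[0] 000000000
000000000
000000000
000000000
0000^0000
000000000
000000000
000000000
000000000
[1] 000000000
000000000
000000000
000000000
00001>000
000000000
000000000
000000000
000000000
[2] 000000000
000000000
000000000
000000000
000011000
00000v000
000000000
000000000
000000000
[3] 000000000
000000000
000000000
000000000
000011000
0000<1000
000000000
000000000
000000000
[4] 000000000
000000000
000000000
000000000
0000^1000
000011000
000000000
000000000
000000000
[5] 000000000
000000000
000000000
000000000
000<01000
000011000
000000000
000000000
000000000
[6] 000000000
000000000
000000000
000^00000
000101000
000011000
000000000
000000000
000000000
[7] 000000000
000000000
000000000
0001>0000
000101000
000011000
000000000
000000000
000000000
[8] 000000000
000000000
000000000
000110000
0001v1000
000011000
000000000
000000000
000000000
[9] 000000000
000000000
000000000
000110000
000<11000
000011000
000000000
000000000
000000000
[10] 000000000
000000000
000000000
000110000
000011000
000v11000
000000000
000000000
000000000
[11] 000000000
000000000
000000000
000110000
000011000
00<111000
000000000
000000000
000000000
[12] 000000000
000000000
000000000
000110000
00^011000
001111000
000000000
000000000
000000000
[13] 000000000
000000000
000000000
000110000
001>11000
001111000
000000000
000000000
000000000
[14] 000000000
000000000
000000000
000110000
001111000
001v11000
000000000
000000000
000000000
[15] 000000000
000000000
000000000
000110000
001111000
0010>1000
000000000
000000000
000000000
[16] 000000000
000000000
000000000
000110000
0011^1000
001001000
000000000
000000000
000000000
[17] 000000000
000000000
000000000
000110000
001<01000
001001000
000000000
000000000
000000000
[18] 000000000
000000000
000000000
000110000
001001000
001v01000
000000000
000000000
000000000
[19] 000000000
000000000
000000000
000110000
001001000
00<101000
000000000
000000000
000000000
[20] 000000000
000000000
000000000
000110000
001001000
000101000
00v000000
000000000
000000000
[21] 000000000
000000000
000000000
000110000
001001000
000101000
0<1000000
000000000
000000000
[22] 000000000
000000000
000000000
000110000
001001000
0^0101000
011000000
000000000
000000000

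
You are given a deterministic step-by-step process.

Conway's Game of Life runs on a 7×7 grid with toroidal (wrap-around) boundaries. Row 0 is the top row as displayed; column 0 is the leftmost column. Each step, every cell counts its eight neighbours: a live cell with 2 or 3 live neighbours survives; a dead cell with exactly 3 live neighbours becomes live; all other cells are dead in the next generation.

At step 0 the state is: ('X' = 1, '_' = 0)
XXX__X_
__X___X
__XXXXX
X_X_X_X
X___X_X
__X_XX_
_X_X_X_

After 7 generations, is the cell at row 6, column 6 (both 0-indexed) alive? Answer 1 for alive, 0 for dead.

1

0) XXX__X_
__X___X
__XXXXX
X_X_X_X
X___X_X
__X_XX_
_X_X_X_
1) X__XXX_
_______
__X_X__
__X____
X___X__
XXX____
X__X_X_
2) ___X_X_
_____X_
___X___
_X_____
X_XX___
X_XXX__
X__X_X_
3) _____X_
_______
_______
_X_X___
X___X__
X______
_X___X_
4) _______
_______
_______
_______
XX_____
XX____X
______X
5) _______
_______
_______
_______
_X____X
_X____X
______X
6) _______
_______
_______
_______
_______
_____XX
X______
7) _______
_______
_______
_______
_______
______X
______X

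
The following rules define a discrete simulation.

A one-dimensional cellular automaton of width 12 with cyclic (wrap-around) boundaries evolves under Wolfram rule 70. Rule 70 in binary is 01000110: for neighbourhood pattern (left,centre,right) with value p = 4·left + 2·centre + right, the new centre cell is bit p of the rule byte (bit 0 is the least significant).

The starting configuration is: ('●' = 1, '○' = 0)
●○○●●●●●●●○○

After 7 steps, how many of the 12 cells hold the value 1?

6

step 0: ●○○●●●●●●●○○
step 1: ●○●○○○○○○●○●
step 2: ●○●○○○○○●●○○
step 3: ●○●○○○○●○●○●
step 4: ●○●○○○●●○●○○
step 5: ●○●○○●○●○●○●
step 6: ●○●○●●○●○●○○
step 7: ●○●○○●○●○●○●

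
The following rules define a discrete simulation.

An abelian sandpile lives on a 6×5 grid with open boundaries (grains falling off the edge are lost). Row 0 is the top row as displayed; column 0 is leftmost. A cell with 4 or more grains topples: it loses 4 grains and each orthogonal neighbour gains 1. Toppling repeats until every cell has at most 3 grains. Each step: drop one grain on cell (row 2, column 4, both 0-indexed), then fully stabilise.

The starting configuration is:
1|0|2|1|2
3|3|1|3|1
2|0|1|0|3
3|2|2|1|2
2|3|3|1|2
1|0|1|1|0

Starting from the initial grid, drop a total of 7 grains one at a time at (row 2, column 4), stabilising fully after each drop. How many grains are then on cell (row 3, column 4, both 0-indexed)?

0

step 0: 1|0|2|1|2
3|3|1|3|1
2|0|1|0|3
3|2|2|1|2
2|3|3|1|2
1|0|1|1|0
step 1: 1|0|2|1|2
3|3|1|3|2
2|0|1|1|0
3|2|2|1|3
2|3|3|1|2
1|0|1|1|0
step 2: 1|0|2|1|2
3|3|1|3|2
2|0|1|1|1
3|2|2|1|3
2|3|3|1|2
1|0|1|1|0
step 3: 1|0|2|1|2
3|3|1|3|2
2|0|1|1|2
3|2|2|1|3
2|3|3|1|2
1|0|1|1|0
step 4: 1|0|2|1|2
3|3|1|3|2
2|0|1|1|3
3|2|2|1|3
2|3|3|1|2
1|0|1|1|0
step 5: 1|0|2|1|2
3|3|1|3|3
2|0|1|2|1
3|2|2|2|0
2|3|3|1|3
1|0|1|1|0
step 6: 1|0|2|1|2
3|3|1|3|3
2|0|1|2|2
3|2|2|2|0
2|3|3|1|3
1|0|1|1|0
step 7: 1|0|2|1|2
3|3|1|3|3
2|0|1|2|3
3|2|2|2|0
2|3|3|1|3
1|0|1|1|0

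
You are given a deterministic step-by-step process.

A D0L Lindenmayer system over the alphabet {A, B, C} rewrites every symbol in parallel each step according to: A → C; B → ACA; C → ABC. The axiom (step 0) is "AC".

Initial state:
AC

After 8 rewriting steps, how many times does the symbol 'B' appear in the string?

t=0: AC
t=1: CABC
t=2: ABCCACAABC
t=3: CACAABCABCCABCCCACAABC
t=4: ABCCABCCCACAABCCACAABCABCCACAABCABCABCCABCCCACAABC
t=5: CACAABCABCCACAABCABCABCCABCCCACAABCABCCABCCCACAABCCACAABCABCCABCCCACAABCCACAABCCACAABCABCCACAABCABCABCCABCCCACAABC
t=6: ABCCABCCCACAABCCACAABCABCCABCCCACAABCCACAABCCACAABCABCCACA…CABCCABCCCACAABCCACAABCCACAABCABCCACAABCABCABCCABCCCACAABC  (len 258)
t=7: CACAABCABCCACAABCABCABCCABCCCACAABCABCCABCCCACAABCCACAABCA…CABCCABCCCACAABCCACAABCCACAABCABCCACAABCABCABCCABCCCACAABC  (len 586)
t=8: ABCCABCCCACAABCCACAABCABCCABCCCACAABCCACAABCCACAABCABCCACA…CABCCABCCCACAABCCACAABCCACAABCABCCACAABCABCABCCABCCCACAABC  (len 1330)

258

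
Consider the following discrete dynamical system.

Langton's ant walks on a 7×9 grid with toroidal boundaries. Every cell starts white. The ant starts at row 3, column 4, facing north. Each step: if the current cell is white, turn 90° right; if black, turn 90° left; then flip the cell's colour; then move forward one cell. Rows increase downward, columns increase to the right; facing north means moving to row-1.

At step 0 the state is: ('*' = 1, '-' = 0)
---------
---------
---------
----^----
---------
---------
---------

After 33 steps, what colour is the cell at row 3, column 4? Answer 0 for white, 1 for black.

0

step 0: ---------
---------
---------
----^----
---------
---------
---------
step 1: ---------
---------
---------
----*>---
---------
---------
---------
step 2: ---------
---------
---------
----**---
-----v---
---------
---------
step 3: ---------
---------
---------
----**---
----<*---
---------
---------
step 4: ---------
---------
---------
----^*---
----**---
---------
---------
step 5: ---------
---------
---------
---<-*---
----**---
---------
---------
step 6: ---------
---------
---^-----
---*-*---
----**---
---------
---------
step 7: ---------
---------
---*>----
---*-*---
----**---
---------
---------
step 8: ---------
---------
---**----
---*v*---
----**---
---------
---------
step 9: ---------
---------
---**----
---<**---
----**---
---------
---------
step 10: ---------
---------
---**----
----**---
---v**---
---------
---------
step 11: ---------
---------
---**----
----**---
--<***---
---------
---------
step 12: ---------
---------
---**----
--^-**---
--****---
---------
---------
step 13: ---------
---------
---**----
--*>**---
--****---
---------
---------
step 14: ---------
---------
---**----
--****---
--*v**---
---------
---------
step 15: ---------
---------
---**----
--****---
--*->*---
---------
---------
step 16: ---------
---------
---**----
--**^*---
--*--*---
---------
---------
step 17: ---------
---------
---**----
--*<-*---
--*--*---
---------
---------
step 18: ---------
---------
---**----
--*--*---
--*v-*---
---------
---------
step 19: ---------
---------
---**----
--*--*---
--<*-*---
---------
---------
step 20: ---------
---------
---**----
--*--*---
---*-*---
--v------
---------
step 21: ---------
---------
---**----
--*--*---
---*-*---
-<*------
---------
step 22: ---------
---------
---**----
--*--*---
-^-*-*---
-**------
---------
step 23: ---------
---------
---**----
--*--*---
-*>*-*---
-**------
---------
step 24: ---------
---------
---**----
--*--*---
-***-*---
-*v------
---------
step 25: ---------
---------
---**----
--*--*---
-***-*---
-*->-----
---------
step 26: ---------
---------
---**----
--*--*---
-***-*---
-*-*-----
---v-----
step 27: ---------
---------
---**----
--*--*---
-***-*---
-*-*-----
--<*-----
step 28: ---------
---------
---**----
--*--*---
-***-*---
-*^*-----
--**-----
step 29: ---------
---------
---**----
--*--*---
-***-*---
-**>-----
--**-----
step 30: ---------
---------
---**----
--*--*---
-**^-*---
-**------
--**-----
step 31: ---------
---------
---**----
--*--*---
-*<--*---
-**------
--**-----
step 32: ---------
---------
---**----
--*--*---
-*---*---
-*v------
--**-----
step 33: ---------
---------
---**----
--*--*---
-*---*---
-*->-----
--**-----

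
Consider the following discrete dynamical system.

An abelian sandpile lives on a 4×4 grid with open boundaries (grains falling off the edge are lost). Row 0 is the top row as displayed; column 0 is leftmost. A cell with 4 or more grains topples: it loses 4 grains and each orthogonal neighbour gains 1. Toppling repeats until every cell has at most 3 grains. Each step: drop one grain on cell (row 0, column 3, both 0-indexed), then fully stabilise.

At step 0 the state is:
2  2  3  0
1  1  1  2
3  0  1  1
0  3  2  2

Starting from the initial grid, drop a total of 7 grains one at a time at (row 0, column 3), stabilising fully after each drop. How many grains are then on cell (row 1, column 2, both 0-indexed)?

0) 2  2  3  0
1  1  1  2
3  0  1  1
0  3  2  2
1) 2  2  3  1
1  1  1  2
3  0  1  1
0  3  2  2
2) 2  2  3  2
1  1  1  2
3  0  1  1
0  3  2  2
3) 2  2  3  3
1  1  1  2
3  0  1  1
0  3  2  2
4) 2  3  0  1
1  1  2  3
3  0  1  1
0  3  2  2
5) 2  3  0  2
1  1  2  3
3  0  1  1
0  3  2  2
6) 2  3  0  3
1  1  2  3
3  0  1  1
0  3  2  2
7) 2  3  1  1
1  1  3  0
3  0  1  2
0  3  2  2

3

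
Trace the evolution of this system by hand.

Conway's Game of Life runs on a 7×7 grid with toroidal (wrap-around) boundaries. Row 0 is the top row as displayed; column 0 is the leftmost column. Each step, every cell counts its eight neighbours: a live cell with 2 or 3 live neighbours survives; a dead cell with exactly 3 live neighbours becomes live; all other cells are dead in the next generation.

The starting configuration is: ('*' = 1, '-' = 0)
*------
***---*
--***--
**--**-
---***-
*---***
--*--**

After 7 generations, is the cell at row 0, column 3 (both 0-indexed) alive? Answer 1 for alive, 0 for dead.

gen 0: *------
***---*
--***--
**--**-
---***-
*---***
--*--**
gen 1: --*--*-
*-*---*
----*--
-*----*
-*-*---
*------
-*--*--
gen 2: *-**-**
-*-*-**
-*---**
*-*----
-**----
***----
-*-----
gen 3: ---*-*-
-*-*---
-*--**-
*-*---*
---*---
*------
---*---
gen 4: ---*---
---*-*-
-*-****
*******
**----*
-------
----*--
gen 5: ---*---
---*-**
-*-----
-------
---**--
*------
-------
gen 6: ----*--
--*-*--
-------
-------
-------
-------
-------
gen 7: ---*---
---*---
-------
-------
-------
-------
-------

1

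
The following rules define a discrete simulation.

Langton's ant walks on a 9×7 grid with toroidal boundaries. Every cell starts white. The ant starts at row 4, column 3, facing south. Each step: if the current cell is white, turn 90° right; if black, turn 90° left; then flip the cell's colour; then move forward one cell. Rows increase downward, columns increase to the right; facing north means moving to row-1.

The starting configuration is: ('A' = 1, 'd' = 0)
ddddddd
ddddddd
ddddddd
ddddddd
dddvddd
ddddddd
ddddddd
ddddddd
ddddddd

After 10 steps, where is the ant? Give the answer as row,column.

k=0  ddddddd
ddddddd
ddddddd
ddddddd
dddvddd
ddddddd
ddddddd
ddddddd
ddddddd
k=1  ddddddd
ddddddd
ddddddd
ddddddd
dd<Addd
ddddddd
ddddddd
ddddddd
ddddddd
k=2  ddddddd
ddddddd
ddddddd
dd^dddd
ddAAddd
ddddddd
ddddddd
ddddddd
ddddddd
k=3  ddddddd
ddddddd
ddddddd
ddA>ddd
ddAAddd
ddddddd
ddddddd
ddddddd
ddddddd
k=4  ddddddd
ddddddd
ddddddd
ddAAddd
ddAvddd
ddddddd
ddddddd
ddddddd
ddddddd
k=5  ddddddd
ddddddd
ddddddd
ddAAddd
ddAd>dd
ddddddd
ddddddd
ddddddd
ddddddd
k=6  ddddddd
ddddddd
ddddddd
ddAAddd
ddAdAdd
ddddvdd
ddddddd
ddddddd
ddddddd
k=7  ddddddd
ddddddd
ddddddd
ddAAddd
ddAdAdd
ddd<Add
ddddddd
ddddddd
ddddddd
k=8  ddddddd
ddddddd
ddddddd
ddAAddd
ddA^Add
dddAAdd
ddddddd
ddddddd
ddddddd
k=9  ddddddd
ddddddd
ddddddd
ddAAddd
ddAA>dd
dddAAdd
ddddddd
ddddddd
ddddddd
k=10  ddddddd
ddddddd
ddddddd
ddAA^dd
ddAAddd
dddAAdd
ddddddd
ddddddd
ddddddd

3,4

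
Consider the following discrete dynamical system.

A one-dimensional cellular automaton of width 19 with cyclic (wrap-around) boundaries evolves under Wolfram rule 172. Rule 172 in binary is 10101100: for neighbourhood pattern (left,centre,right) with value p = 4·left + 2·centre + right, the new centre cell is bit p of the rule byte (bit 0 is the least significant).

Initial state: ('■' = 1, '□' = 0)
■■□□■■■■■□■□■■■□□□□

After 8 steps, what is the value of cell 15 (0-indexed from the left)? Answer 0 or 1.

0

t=0: ■■□□■■■■■□■□■■■□□□□
t=1: ■□□□■■■■□■■■■■□□□□□
t=2: ■□□□■■■□■■■■■□□□□□□
t=3: ■□□□■■□■■■■■□□□□□□□
t=4: ■□□□■□■■■■■□□□□□□□□
t=5: ■□□□■■■■■■□□□□□□□□□
t=6: ■□□□■■■■■□□□□□□□□□□
t=7: ■□□□■■■■□□□□□□□□□□□
t=8: ■□□□■■■□□□□□□□□□□□□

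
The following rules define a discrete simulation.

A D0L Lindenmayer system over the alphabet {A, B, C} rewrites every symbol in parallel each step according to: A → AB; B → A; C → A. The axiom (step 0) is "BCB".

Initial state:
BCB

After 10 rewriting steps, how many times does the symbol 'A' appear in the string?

step 0: BCB
step 1: AAA
step 2: ABABAB
step 3: ABAABAABA
step 4: ABAABABAABABAAB
step 5: ABAABABAABAABABAABAABABA
step 6: ABAABABAABAABABAABABAABAABABAABABAABAAB
step 7: ABAABABAABAABABAABABAABAABABAABAABABAABABAABAABABAABAABABAABABA
step 8: ABAABABAABAABABAABABAABAABABAABAABABAABABAABAABABAABABAABAABABAABAABABAABABAABAABABAABABAABAABABAABAAB
step 9: ABAABABAABAABABAABABAABAABABAABAABABAABABAABAABABAABABAABA…ABAABAABABAABAABABAABABAABAABABAABAABABAABABAABAABABAABABA  (len 165)
step 10: ABAABABAABAABABAABABAABAABABAABAABABAABABAABAABABAABABAABA…AABABAABABAABAABABAABABAABAABABAABAABABAABABAABAABABAABAAB  (len 267)

165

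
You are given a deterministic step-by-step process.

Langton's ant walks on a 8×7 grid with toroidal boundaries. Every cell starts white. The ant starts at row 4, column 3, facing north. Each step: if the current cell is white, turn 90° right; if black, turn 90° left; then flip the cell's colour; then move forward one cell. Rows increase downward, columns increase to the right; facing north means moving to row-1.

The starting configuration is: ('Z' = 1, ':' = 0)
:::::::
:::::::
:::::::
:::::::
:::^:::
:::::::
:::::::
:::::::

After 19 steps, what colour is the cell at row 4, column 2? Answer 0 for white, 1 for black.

0

t=0: :::::::
:::::::
:::::::
:::::::
:::^:::
:::::::
:::::::
:::::::
t=1: :::::::
:::::::
:::::::
:::::::
:::Z>::
:::::::
:::::::
:::::::
t=2: :::::::
:::::::
:::::::
:::::::
:::ZZ::
::::v::
:::::::
:::::::
t=3: :::::::
:::::::
:::::::
:::::::
:::ZZ::
:::<Z::
:::::::
:::::::
t=4: :::::::
:::::::
:::::::
:::::::
:::^Z::
:::ZZ::
:::::::
:::::::
t=5: :::::::
:::::::
:::::::
:::::::
::<:Z::
:::ZZ::
:::::::
:::::::
t=6: :::::::
:::::::
:::::::
::^::::
::Z:Z::
:::ZZ::
:::::::
:::::::
t=7: :::::::
:::::::
:::::::
::Z>:::
::Z:Z::
:::ZZ::
:::::::
:::::::
t=8: :::::::
:::::::
:::::::
::ZZ:::
::ZvZ::
:::ZZ::
:::::::
:::::::
t=9: :::::::
:::::::
:::::::
::ZZ:::
::<ZZ::
:::ZZ::
:::::::
:::::::
t=10: :::::::
:::::::
:::::::
::ZZ:::
:::ZZ::
::vZZ::
:::::::
:::::::
t=11: :::::::
:::::::
:::::::
::ZZ:::
:::ZZ::
:<ZZZ::
:::::::
:::::::
t=12: :::::::
:::::::
:::::::
::ZZ:::
:^:ZZ::
:ZZZZ::
:::::::
:::::::
t=13: :::::::
:::::::
:::::::
::ZZ:::
:Z>ZZ::
:ZZZZ::
:::::::
:::::::
t=14: :::::::
:::::::
:::::::
::ZZ:::
:ZZZZ::
:ZvZZ::
:::::::
:::::::
t=15: :::::::
:::::::
:::::::
::ZZ:::
:ZZZZ::
:Z:>Z::
:::::::
:::::::
t=16: :::::::
:::::::
:::::::
::ZZ:::
:ZZ^Z::
:Z::Z::
:::::::
:::::::
t=17: :::::::
:::::::
:::::::
::ZZ:::
:Z<:Z::
:Z::Z::
:::::::
:::::::
t=18: :::::::
:::::::
:::::::
::ZZ:::
:Z::Z::
:Zv:Z::
:::::::
:::::::
t=19: :::::::
:::::::
:::::::
::ZZ:::
:Z::Z::
:<Z:Z::
:::::::
:::::::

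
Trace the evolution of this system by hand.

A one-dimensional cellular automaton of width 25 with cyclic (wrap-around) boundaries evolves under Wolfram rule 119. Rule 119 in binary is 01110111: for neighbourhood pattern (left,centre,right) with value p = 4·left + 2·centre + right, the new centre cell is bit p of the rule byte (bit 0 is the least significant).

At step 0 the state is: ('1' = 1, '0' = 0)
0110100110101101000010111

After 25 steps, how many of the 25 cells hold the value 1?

k=0  0110100110101101000010111
k=1  1011111011110111111111001
k=2  1100001100011000000001110
k=3  0111110111101111111110011
k=4  1000011000110000000011101
k=5  1111101111011111111100110
k=6  0000110001100000000111011
k=7  1111011110111111111001101
k=8  0001100011000000001110110
k=9  1110111101111111110011011
k=10  0011000110000000011101100
k=11  1101111011111111100110111
k=12  0110001100000000111011000
k=13  1011110111111111001101111
k=14  1100011000000001110110000
k=15  0111101111111110011011111
k=16  1000110000000011101100001
k=17  1111011111111100110111110
k=18  0001100000000111011000011
k=19  1110111111111001101111101
k=20  0011000000001110110000110
k=21  1101111111110011011111011
k=22  0110000000011101100001100
k=23  1011111111100110111110111
k=24  1100000000111011000011000
k=25  0111111111001101111101111

20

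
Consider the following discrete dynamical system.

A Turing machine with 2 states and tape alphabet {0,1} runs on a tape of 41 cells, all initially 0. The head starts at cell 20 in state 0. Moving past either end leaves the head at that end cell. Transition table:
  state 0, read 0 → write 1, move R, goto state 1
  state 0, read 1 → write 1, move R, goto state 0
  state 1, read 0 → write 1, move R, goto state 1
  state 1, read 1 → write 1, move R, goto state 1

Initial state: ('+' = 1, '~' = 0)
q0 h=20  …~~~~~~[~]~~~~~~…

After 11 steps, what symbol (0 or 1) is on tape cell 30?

k=0  q0 h=20  …~~~~~~[~]~~~~~~…
k=1  q1 h=21  …~~~~~+[~]~~~~~~…
k=2  q1 h=22  …~~~~++[~]~~~~~~…
k=3  q1 h=23  …~~~+++[~]~~~~~~…
k=4  q1 h=24  …~~++++[~]~~~~~~…
k=5  q1 h=25  …~+++++[~]~~~~~~…
k=6  q1 h=26  …++++++[~]~~~~~~…
k=7  q1 h=27  …++++++[~]~~~~~~…
k=8  q1 h=28  …++++++[~]~~~~~~…
k=9  q1 h=29  …++++++[~]~~~~~~…
k=10  q1 h=30  …++++++[~]~~~~~~…
k=11  q1 h=31  …++++++[~]~~~~~~…

1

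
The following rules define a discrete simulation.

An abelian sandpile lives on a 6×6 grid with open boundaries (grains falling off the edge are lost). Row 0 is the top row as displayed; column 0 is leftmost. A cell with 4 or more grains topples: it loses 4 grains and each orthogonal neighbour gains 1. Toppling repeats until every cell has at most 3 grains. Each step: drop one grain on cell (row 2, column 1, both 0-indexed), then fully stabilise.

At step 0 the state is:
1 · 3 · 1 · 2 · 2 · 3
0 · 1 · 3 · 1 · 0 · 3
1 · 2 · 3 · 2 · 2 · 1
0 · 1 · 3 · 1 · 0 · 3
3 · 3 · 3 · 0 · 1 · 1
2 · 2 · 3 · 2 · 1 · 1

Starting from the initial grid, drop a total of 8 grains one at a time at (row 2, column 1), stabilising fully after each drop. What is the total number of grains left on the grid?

62

t=0: 1 · 3 · 1 · 2 · 2 · 3
0 · 1 · 3 · 1 · 0 · 3
1 · 2 · 3 · 2 · 2 · 1
0 · 1 · 3 · 1 · 0 · 3
3 · 3 · 3 · 0 · 1 · 1
2 · 2 · 3 · 2 · 1 · 1
t=1: 1 · 3 · 1 · 2 · 2 · 3
0 · 1 · 3 · 1 · 0 · 3
1 · 3 · 3 · 2 · 2 · 1
0 · 1 · 3 · 1 · 0 · 3
3 · 3 · 3 · 0 · 1 · 1
2 · 2 · 3 · 2 · 1 · 1
t=2: 1 · 3 · 2 · 2 · 2 · 3
0 · 3 · 0 · 2 · 0 · 3
2 · 2 · 2 · 3 · 2 · 1
2 · 0 · 2 · 2 · 0 · 3
1 · 3 · 2 · 1 · 1 · 1
0 · 1 · 1 · 3 · 1 · 1
t=3: 1 · 3 · 2 · 2 · 2 · 3
0 · 3 · 0 · 2 · 0 · 3
2 · 3 · 2 · 3 · 2 · 1
2 · 0 · 2 · 2 · 0 · 3
1 · 3 · 2 · 1 · 1 · 1
0 · 1 · 1 · 3 · 1 · 1
t=4: 2 · 0 · 3 · 2 · 2 · 3
1 · 1 · 1 · 2 · 0 · 3
3 · 1 · 3 · 3 · 2 · 1
2 · 1 · 2 · 2 · 0 · 3
1 · 3 · 2 · 1 · 1 · 1
0 · 1 · 1 · 3 · 1 · 1
t=5: 2 · 0 · 3 · 2 · 2 · 3
1 · 1 · 1 · 2 · 0 · 3
3 · 2 · 3 · 3 · 2 · 1
2 · 1 · 2 · 2 · 0 · 3
1 · 3 · 2 · 1 · 1 · 1
0 · 1 · 1 · 3 · 1 · 1
t=6: 2 · 0 · 3 · 2 · 2 · 3
1 · 1 · 1 · 2 · 0 · 3
3 · 3 · 3 · 3 · 2 · 1
2 · 1 · 2 · 2 · 0 · 3
1 · 3 · 2 · 1 · 1 · 1
0 · 1 · 1 · 3 · 1 · 1
t=7: 2 · 0 · 3 · 2 · 2 · 3
2 · 2 · 2 · 3 · 0 · 3
0 · 2 · 1 · 0 · 3 · 1
3 · 2 · 3 · 3 · 0 · 3
1 · 3 · 2 · 1 · 1 · 1
0 · 1 · 1 · 3 · 1 · 1
t=8: 2 · 0 · 3 · 2 · 2 · 3
2 · 2 · 2 · 3 · 0 · 3
0 · 3 · 1 · 0 · 3 · 1
3 · 2 · 3 · 3 · 0 · 3
1 · 3 · 2 · 1 · 1 · 1
0 · 1 · 1 · 3 · 1 · 1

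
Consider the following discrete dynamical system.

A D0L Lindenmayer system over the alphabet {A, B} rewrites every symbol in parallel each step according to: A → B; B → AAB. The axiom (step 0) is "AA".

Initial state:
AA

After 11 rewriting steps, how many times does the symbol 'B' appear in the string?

0) AA
1) BB
2) AABAAB
3) BBAABBBAAB
4) AABAABBBAABAABAABBBAAB
5) BBAABBBAABAABAABBBAABBBAABBBAABAABAABBBAAB
6) AABAABBBAABAABAABBBAABBBAABBBAABAABAABBBAABAABAABBBAABAABAABBBAABBBAABBBAABAABAABBBAAB
7) BBAABBBAABAABAABBBAABBBAABBBAABAABAABBBAABAABAABBBAABAABAA…BAABAABAABBBAABAABAABBBAABAABAABBBAABBBAABBBAABAABAABBBAAB  (len 170)
8) AABAABBBAABAABAABBBAABBBAABBBAABAABAABBBAABAABAABBBAABAABA…BAABAABAABBBAABAABAABBBAABAABAABBBAABBBAABBBAABAABAABBBAAB  (len 342)
9) BBAABBBAABAABAABBBAABBBAABBBAABAABAABBBAABAABAABBBAABAABAA…BAABAABAABBBAABAABAABBBAABAABAABBBAABBBAABBBAABAABAABBBAAB  (len 682)
10) AABAABBBAABAABAABBBAABBBAABBBAABAABAABBBAABAABAABBBAABAABA…BAABAABAABBBAABAABAABBBAABAABAABBBAABBBAABBBAABAABAABBBAAB  (len 1366)
11) BBAABBBAABAABAABBBAABBBAABBBAABAABAABBBAABAABAABBBAABAABAA…BAABAABAABBBAABAABAABBBAABAABAABBBAABBBAABBBAABAABAABBBAAB  (len 2730)

1366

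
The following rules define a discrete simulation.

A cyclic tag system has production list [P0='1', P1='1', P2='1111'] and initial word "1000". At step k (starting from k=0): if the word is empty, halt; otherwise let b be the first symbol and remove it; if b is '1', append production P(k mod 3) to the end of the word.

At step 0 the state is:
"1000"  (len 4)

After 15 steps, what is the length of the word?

0) "1000"  (len 4)
1) "0001"  (len 4)
2) "001"  (len 3)
3) "01"  (len 2)
4) "1"  (len 1)
5) "1"  (len 1)
6) "1111"  (len 4)
7) "1111"  (len 4)
8) "1111"  (len 4)
9) "1111111"  (len 7)
10) "1111111"  (len 7)
11) "1111111"  (len 7)
12) "1111111111"  (len 10)
13) "1111111111"  (len 10)
14) "1111111111"  (len 10)
15) "1111111111111"  (len 13)

13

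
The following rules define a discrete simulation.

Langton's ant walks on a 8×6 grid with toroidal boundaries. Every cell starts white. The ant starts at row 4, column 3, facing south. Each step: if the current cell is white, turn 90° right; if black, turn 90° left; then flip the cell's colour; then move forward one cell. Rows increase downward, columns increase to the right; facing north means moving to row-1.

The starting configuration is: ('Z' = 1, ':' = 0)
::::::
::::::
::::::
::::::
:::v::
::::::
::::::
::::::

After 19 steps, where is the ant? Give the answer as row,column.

gen 0: ::::::
::::::
::::::
::::::
:::v::
::::::
::::::
::::::
gen 1: ::::::
::::::
::::::
::::::
::<Z::
::::::
::::::
::::::
gen 2: ::::::
::::::
::::::
::^:::
::ZZ::
::::::
::::::
::::::
gen 3: ::::::
::::::
::::::
::Z>::
::ZZ::
::::::
::::::
::::::
gen 4: ::::::
::::::
::::::
::ZZ::
::Zv::
::::::
::::::
::::::
gen 5: ::::::
::::::
::::::
::ZZ::
::Z:>:
::::::
::::::
::::::
gen 6: ::::::
::::::
::::::
::ZZ::
::Z:Z:
::::v:
::::::
::::::
gen 7: ::::::
::::::
::::::
::ZZ::
::Z:Z:
:::<Z:
::::::
::::::
gen 8: ::::::
::::::
::::::
::ZZ::
::Z^Z:
:::ZZ:
::::::
::::::
gen 9: ::::::
::::::
::::::
::ZZ::
::ZZ>:
:::ZZ:
::::::
::::::
gen 10: ::::::
::::::
::::::
::ZZ^:
::ZZ::
:::ZZ:
::::::
::::::
gen 11: ::::::
::::::
::::::
::ZZZ>
::ZZ::
:::ZZ:
::::::
::::::
gen 12: ::::::
::::::
::::::
::ZZZZ
::ZZ:v
:::ZZ:
::::::
::::::
gen 13: ::::::
::::::
::::::
::ZZZZ
::ZZ<Z
:::ZZ:
::::::
::::::
gen 14: ::::::
::::::
::::::
::ZZ^Z
::ZZZZ
:::ZZ:
::::::
::::::
gen 15: ::::::
::::::
::::::
::Z<:Z
::ZZZZ
:::ZZ:
::::::
::::::
gen 16: ::::::
::::::
::::::
::Z::Z
::ZvZZ
:::ZZ:
::::::
::::::
gen 17: ::::::
::::::
::::::
::Z::Z
::Z:>Z
:::ZZ:
::::::
::::::
gen 18: ::::::
::::::
::::::
::Z:^Z
::Z::Z
:::ZZ:
::::::
::::::
gen 19: ::::::
::::::
::::::
::Z:Z>
::Z::Z
:::ZZ:
::::::
::::::

3,5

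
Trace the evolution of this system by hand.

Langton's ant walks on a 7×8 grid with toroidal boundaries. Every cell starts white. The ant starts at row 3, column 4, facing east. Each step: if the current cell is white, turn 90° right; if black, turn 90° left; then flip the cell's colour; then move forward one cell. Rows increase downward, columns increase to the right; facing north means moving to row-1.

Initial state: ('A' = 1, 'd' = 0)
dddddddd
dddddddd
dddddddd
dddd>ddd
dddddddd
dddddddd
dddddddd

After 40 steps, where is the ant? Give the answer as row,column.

step 0: dddddddd
dddddddd
dddddddd
dddd>ddd
dddddddd
dddddddd
dddddddd
step 1: dddddddd
dddddddd
dddddddd
ddddAddd
ddddvddd
dddddddd
dddddddd
step 2: dddddddd
dddddddd
dddddddd
ddddAddd
ddd<Addd
dddddddd
dddddddd
step 3: dddddddd
dddddddd
dddddddd
ddd^Addd
dddAAddd
dddddddd
dddddddd
step 4: dddddddd
dddddddd
dddddddd
dddA>ddd
dddAAddd
dddddddd
dddddddd
step 5: dddddddd
dddddddd
dddd^ddd
dddAdddd
dddAAddd
dddddddd
dddddddd
step 6: dddddddd
dddddddd
ddddA>dd
dddAdddd
dddAAddd
dddddddd
dddddddd
step 7: dddddddd
dddddddd
ddddAAdd
dddAdvdd
dddAAddd
dddddddd
dddddddd
step 8: dddddddd
dddddddd
ddddAAdd
dddA<Add
dddAAddd
dddddddd
dddddddd
step 9: dddddddd
dddddddd
dddd^Add
dddAAAdd
dddAAddd
dddddddd
dddddddd
step 10: dddddddd
dddddddd
ddd<dAdd
dddAAAdd
dddAAddd
dddddddd
dddddddd
step 11: dddddddd
ddd^dddd
dddAdAdd
dddAAAdd
dddAAddd
dddddddd
dddddddd
step 12: dddddddd
dddA>ddd
dddAdAdd
dddAAAdd
dddAAddd
dddddddd
dddddddd
step 13: dddddddd
dddAAddd
dddAvAdd
dddAAAdd
dddAAddd
dddddddd
dddddddd
step 14: dddddddd
dddAAddd
ddd<AAdd
dddAAAdd
dddAAddd
dddddddd
dddddddd
step 15: dddddddd
dddAAddd
ddddAAdd
dddvAAdd
dddAAddd
dddddddd
dddddddd
step 16: dddddddd
dddAAddd
ddddAAdd
dddd>Add
dddAAddd
dddddddd
dddddddd
step 17: dddddddd
dddAAddd
dddd^Add
dddddAdd
dddAAddd
dddddddd
dddddddd
step 18: dddddddd
dddAAddd
ddd<dAdd
dddddAdd
dddAAddd
dddddddd
dddddddd
step 19: dddddddd
ddd^Addd
dddAdAdd
dddddAdd
dddAAddd
dddddddd
dddddddd
step 20: dddddddd
dd<dAddd
dddAdAdd
dddddAdd
dddAAddd
dddddddd
dddddddd
step 21: dd^ddddd
ddAdAddd
dddAdAdd
dddddAdd
dddAAddd
dddddddd
dddddddd
step 22: ddA>dddd
ddAdAddd
dddAdAdd
dddddAdd
dddAAddd
dddddddd
dddddddd
step 23: ddAAdddd
ddAvAddd
dddAdAdd
dddddAdd
dddAAddd
dddddddd
dddddddd
step 24: ddAAdddd
dd<AAddd
dddAdAdd
dddddAdd
dddAAddd
dddddddd
dddddddd
step 25: ddAAdddd
dddAAddd
ddvAdAdd
dddddAdd
dddAAddd
dddddddd
dddddddd
step 26: ddAAdddd
dddAAddd
d<AAdAdd
dddddAdd
dddAAddd
dddddddd
dddddddd
step 27: ddAAdddd
d^dAAddd
dAAAdAdd
dddddAdd
dddAAddd
dddddddd
dddddddd
step 28: ddAAdddd
dA>AAddd
dAAAdAdd
dddddAdd
dddAAddd
dddddddd
dddddddd
step 29: ddAAdddd
dAAAAddd
dAvAdAdd
dddddAdd
dddAAddd
dddddddd
dddddddd
step 30: ddAAdddd
dAAAAddd
dAd>dAdd
dddddAdd
dddAAddd
dddddddd
dddddddd
step 31: ddAAdddd
dAA^Addd
dAdddAdd
dddddAdd
dddAAddd
dddddddd
dddddddd
step 32: ddAAdddd
dA<dAddd
dAdddAdd
dddddAdd
dddAAddd
dddddddd
dddddddd
step 33: ddAAdddd
dAddAddd
dAvddAdd
dddddAdd
dddAAddd
dddddddd
dddddddd
step 34: ddAAdddd
dAddAddd
d<AddAdd
dddddAdd
dddAAddd
dddddddd
dddddddd
step 35: ddAAdddd
dAddAddd
ddAddAdd
dvdddAdd
dddAAddd
dddddddd
dddddddd
step 36: ddAAdddd
dAddAddd
ddAddAdd
<AdddAdd
dddAAddd
dddddddd
dddddddd
step 37: ddAAdddd
dAddAddd
^dAddAdd
AAdddAdd
dddAAddd
dddddddd
dddddddd
step 38: ddAAdddd
dAddAddd
A>AddAdd
AAdddAdd
dddAAddd
dddddddd
dddddddd
step 39: ddAAdddd
dAddAddd
AAAddAdd
AvdddAdd
dddAAddd
dddddddd
dddddddd
step 40: ddAAdddd
dAddAddd
AAAddAdd
Ad>ddAdd
dddAAddd
dddddddd
dddddddd

3,2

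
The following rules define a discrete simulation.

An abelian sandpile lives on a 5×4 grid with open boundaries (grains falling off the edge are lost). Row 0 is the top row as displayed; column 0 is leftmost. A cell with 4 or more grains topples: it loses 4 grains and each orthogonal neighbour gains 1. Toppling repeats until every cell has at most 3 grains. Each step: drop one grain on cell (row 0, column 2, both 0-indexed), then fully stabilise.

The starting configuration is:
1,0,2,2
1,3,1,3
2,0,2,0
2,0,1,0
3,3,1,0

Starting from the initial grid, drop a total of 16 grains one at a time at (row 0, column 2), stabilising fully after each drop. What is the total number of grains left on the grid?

32

0) 1,0,2,2
1,3,1,3
2,0,2,0
2,0,1,0
3,3,1,0
1) 1,0,3,2
1,3,1,3
2,0,2,0
2,0,1,0
3,3,1,0
2) 1,1,0,3
1,3,2,3
2,0,2,0
2,0,1,0
3,3,1,0
3) 1,1,1,3
1,3,2,3
2,0,2,0
2,0,1,0
3,3,1,0
4) 1,1,2,3
1,3,2,3
2,0,2,0
2,0,1,0
3,3,1,0
5) 1,1,3,3
1,3,2,3
2,0,2,0
2,0,1,0
3,3,1,0
6) 1,3,2,1
2,0,1,1
2,1,3,1
2,0,1,0
3,3,1,0
7) 1,3,3,1
2,0,1,1
2,1,3,1
2,0,1,0
3,3,1,0
8) 2,0,1,2
2,1,2,1
2,1,3,1
2,0,1,0
3,3,1,0
9) 2,0,2,2
2,1,2,1
2,1,3,1
2,0,1,0
3,3,1,0
10) 2,0,3,2
2,1,2,1
2,1,3,1
2,0,1,0
3,3,1,0
11) 2,1,0,3
2,1,3,1
2,1,3,1
2,0,1,0
3,3,1,0
12) 2,1,1,3
2,1,3,1
2,1,3,1
2,0,1,0
3,3,1,0
13) 2,1,2,3
2,1,3,1
2,1,3,1
2,0,1,0
3,3,1,0
14) 2,1,3,3
2,1,3,1
2,1,3,1
2,0,1,0
3,3,1,0
15) 2,2,2,0
2,2,1,3
2,2,0,2
2,0,2,0
3,3,1,0
16) 2,2,3,0
2,2,1,3
2,2,0,2
2,0,2,0
3,3,1,0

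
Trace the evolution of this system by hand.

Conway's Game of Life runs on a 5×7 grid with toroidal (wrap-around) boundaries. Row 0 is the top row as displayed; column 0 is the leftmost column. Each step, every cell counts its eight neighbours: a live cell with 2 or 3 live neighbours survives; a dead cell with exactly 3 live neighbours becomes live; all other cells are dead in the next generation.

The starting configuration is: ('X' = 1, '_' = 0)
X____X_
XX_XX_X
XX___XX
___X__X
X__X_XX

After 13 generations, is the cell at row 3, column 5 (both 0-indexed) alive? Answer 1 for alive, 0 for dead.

t=0: X____X_
XX_XX_X
XX___XX
___X__X
X__X_XX
t=1: __XX___
__X_X__
_X_X___
_XX____
X____X_
t=2: _XXXX__
_X__X__
_X_X___
XXX____
___X___
t=3: _X__X__
XX__X__
___X___
XX_X___
X___X__
t=4: _X_XXX_
XXXXX__
___XX__
XXXXX__
X_XXX__
t=5: _____XX
XX_____
_____X_
X____X_
X_____X
t=6: _X___X_
X____X_
XX_____
X____X_
X______
t=7: XX_____
X______
XX_____
X______
XX_____
t=8: ______X
______X
XX____X
______X
______X
t=9: X____XX
_____XX
_____XX
_____XX
X____XX
t=10: ____X__
____X__
X___X__
____X__
____X__
t=11: ___XXX_
___XXX_
___XXX_
___XXX_
___XXX_
t=12: __X___X
__X___X
__X___X
__X___X
__X___X
t=13: XXXX_XX
XXXX_XX
XXXX_XX
XXXX_XX
XXXX_XX

1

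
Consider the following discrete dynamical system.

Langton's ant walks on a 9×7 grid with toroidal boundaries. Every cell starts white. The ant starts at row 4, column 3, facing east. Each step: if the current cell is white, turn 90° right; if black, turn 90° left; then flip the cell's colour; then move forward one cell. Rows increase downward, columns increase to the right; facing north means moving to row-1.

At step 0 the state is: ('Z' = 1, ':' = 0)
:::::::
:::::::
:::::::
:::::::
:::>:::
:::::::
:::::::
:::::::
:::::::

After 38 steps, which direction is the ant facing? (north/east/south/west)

k=0  :::::::
:::::::
:::::::
:::::::
:::>:::
:::::::
:::::::
:::::::
:::::::
k=1  :::::::
:::::::
:::::::
:::::::
:::Z:::
:::v:::
:::::::
:::::::
:::::::
k=2  :::::::
:::::::
:::::::
:::::::
:::Z:::
::<Z:::
:::::::
:::::::
:::::::
k=3  :::::::
:::::::
:::::::
:::::::
::^Z:::
::ZZ:::
:::::::
:::::::
:::::::
k=4  :::::::
:::::::
:::::::
:::::::
::Z>:::
::ZZ:::
:::::::
:::::::
:::::::
k=5  :::::::
:::::::
:::::::
:::^:::
::Z::::
::ZZ:::
:::::::
:::::::
:::::::
k=6  :::::::
:::::::
:::::::
:::Z>::
::Z::::
::ZZ:::
:::::::
:::::::
:::::::
k=7  :::::::
:::::::
:::::::
:::ZZ::
::Z:v::
::ZZ:::
:::::::
:::::::
:::::::
k=8  :::::::
:::::::
:::::::
:::ZZ::
::Z<Z::
::ZZ:::
:::::::
:::::::
:::::::
k=9  :::::::
:::::::
:::::::
:::^Z::
::ZZZ::
::ZZ:::
:::::::
:::::::
:::::::
k=10  :::::::
:::::::
:::::::
::<:Z::
::ZZZ::
::ZZ:::
:::::::
:::::::
:::::::
k=11  :::::::
:::::::
::^::::
::Z:Z::
::ZZZ::
::ZZ:::
:::::::
:::::::
:::::::
k=12  :::::::
:::::::
::Z>:::
::Z:Z::
::ZZZ::
::ZZ:::
:::::::
:::::::
:::::::
k=13  :::::::
:::::::
::ZZ:::
::ZvZ::
::ZZZ::
::ZZ:::
:::::::
:::::::
:::::::
k=14  :::::::
:::::::
::ZZ:::
::<ZZ::
::ZZZ::
::ZZ:::
:::::::
:::::::
:::::::
k=15  :::::::
:::::::
::ZZ:::
:::ZZ::
::vZZ::
::ZZ:::
:::::::
:::::::
:::::::
k=16  :::::::
:::::::
::ZZ:::
:::ZZ::
:::>Z::
::ZZ:::
:::::::
:::::::
:::::::
k=17  :::::::
:::::::
::ZZ:::
:::^Z::
::::Z::
::ZZ:::
:::::::
:::::::
:::::::
k=18  :::::::
:::::::
::ZZ:::
::<:Z::
::::Z::
::ZZ:::
:::::::
:::::::
:::::::
k=19  :::::::
:::::::
::^Z:::
::Z:Z::
::::Z::
::ZZ:::
:::::::
:::::::
:::::::
k=20  :::::::
:::::::
:<:Z:::
::Z:Z::
::::Z::
::ZZ:::
:::::::
:::::::
:::::::
k=21  :::::::
:^:::::
:Z:Z:::
::Z:Z::
::::Z::
::ZZ:::
:::::::
:::::::
:::::::
k=22  :::::::
:Z>::::
:Z:Z:::
::Z:Z::
::::Z::
::ZZ:::
:::::::
:::::::
:::::::
k=23  :::::::
:ZZ::::
:ZvZ:::
::Z:Z::
::::Z::
::ZZ:::
:::::::
:::::::
:::::::
k=24  :::::::
:ZZ::::
:<ZZ:::
::Z:Z::
::::Z::
::ZZ:::
:::::::
:::::::
:::::::
k=25  :::::::
:ZZ::::
::ZZ:::
:vZ:Z::
::::Z::
::ZZ:::
:::::::
:::::::
:::::::
k=26  :::::::
:ZZ::::
::ZZ:::
<ZZ:Z::
::::Z::
::ZZ:::
:::::::
:::::::
:::::::
k=27  :::::::
:ZZ::::
^:ZZ:::
ZZZ:Z::
::::Z::
::ZZ:::
:::::::
:::::::
:::::::
k=28  :::::::
:ZZ::::
Z>ZZ:::
ZZZ:Z::
::::Z::
::ZZ:::
:::::::
:::::::
:::::::
k=29  :::::::
:ZZ::::
ZZZZ:::
ZvZ:Z::
::::Z::
::ZZ:::
:::::::
:::::::
:::::::
k=30  :::::::
:ZZ::::
ZZZZ:::
Z:>:Z::
::::Z::
::ZZ:::
:::::::
:::::::
:::::::
k=31  :::::::
:ZZ::::
ZZ^Z:::
Z:::Z::
::::Z::
::ZZ:::
:::::::
:::::::
:::::::
k=32  :::::::
:ZZ::::
Z<:Z:::
Z:::Z::
::::Z::
::ZZ:::
:::::::
:::::::
:::::::
k=33  :::::::
:ZZ::::
Z::Z:::
Zv::Z::
::::Z::
::ZZ:::
:::::::
:::::::
:::::::
k=34  :::::::
:ZZ::::
Z::Z:::
<Z::Z::
::::Z::
::ZZ:::
:::::::
:::::::
:::::::
k=35  :::::::
:ZZ::::
Z::Z:::
:Z::Z::
v:::Z::
::ZZ:::
:::::::
:::::::
:::::::
k=36  :::::::
:ZZ::::
Z::Z:::
:Z::Z::
Z:::Z:<
::ZZ:::
:::::::
:::::::
:::::::
k=37  :::::::
:ZZ::::
Z::Z:::
:Z::Z:^
Z:::Z:Z
::ZZ:::
:::::::
:::::::
:::::::
k=38  :::::::
:ZZ::::
Z::Z:::
>Z::Z:Z
Z:::Z:Z
::ZZ:::
:::::::
:::::::
:::::::

east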